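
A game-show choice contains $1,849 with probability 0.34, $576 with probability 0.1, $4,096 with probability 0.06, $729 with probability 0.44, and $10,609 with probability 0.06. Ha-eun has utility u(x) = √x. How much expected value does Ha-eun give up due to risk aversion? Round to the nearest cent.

$374.55

E[u] = 0.34·√1849 + 0.1·√576 + 0.06·√4096 + 0.44·√729 + 0.06·√10609 = 0.34·43 + 0.1·24 + 0.06·64 + 0.44·27 + 0.06·103 = 38.92
CE = (38.92)² = 1514.7664
Risk premium = EV − CE = 1889.32 − 1514.7664 = 374.5536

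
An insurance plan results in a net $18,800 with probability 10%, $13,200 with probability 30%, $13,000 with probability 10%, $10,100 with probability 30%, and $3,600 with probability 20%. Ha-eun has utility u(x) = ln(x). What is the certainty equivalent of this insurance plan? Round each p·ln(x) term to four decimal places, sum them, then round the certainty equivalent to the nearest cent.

E[u] = 0.1·ln(18800) + 0.3·ln(13200) + 0.1·ln(13000) + 0.3·ln(10100) + 0.2·ln(3600) = 0.9842 + 2.8464 + 0.9473 + 2.7661 + 1.6377 = 9.1817
CE = e^9.1817 ≈ 9717.66

$9,717.66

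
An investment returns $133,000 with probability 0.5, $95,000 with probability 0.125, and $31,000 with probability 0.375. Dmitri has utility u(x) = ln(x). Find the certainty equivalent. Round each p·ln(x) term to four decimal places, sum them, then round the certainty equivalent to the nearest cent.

E[u] = 0.5·ln(133000) + 0.125·ln(95000) + 0.375·ln(31000) = 5.8991 + 1.4327 + 3.8782 = 11.2100
CE = e^11.2100 ≈ 73865.41

$73,865.41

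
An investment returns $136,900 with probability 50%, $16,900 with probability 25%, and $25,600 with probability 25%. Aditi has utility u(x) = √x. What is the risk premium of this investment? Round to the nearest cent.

E[u] = 0.5·√136900 + 0.25·√16900 + 0.25·√25600 = 0.5·370 + 0.25·130 + 0.25·160 = 257.5
CE = (257.5)² = 66306.25
Risk premium = EV − CE = 79075 − 66306.25 = 12768.75

$12,768.75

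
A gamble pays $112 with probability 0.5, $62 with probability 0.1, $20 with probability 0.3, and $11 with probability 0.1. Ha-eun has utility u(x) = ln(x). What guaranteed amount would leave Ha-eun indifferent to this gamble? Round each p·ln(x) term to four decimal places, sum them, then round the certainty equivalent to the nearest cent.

$49.92

E[u] = 0.5·ln(112) + 0.1·ln(62) + 0.3·ln(20) + 0.1·ln(11) = 2.3592 + 0.4127 + 0.8987 + 0.2398 = 3.9104
CE = e^3.9104 ≈ 49.92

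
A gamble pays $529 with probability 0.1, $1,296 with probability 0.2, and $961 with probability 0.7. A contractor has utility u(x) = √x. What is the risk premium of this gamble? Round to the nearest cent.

E[u] = 0.1·√529 + 0.2·√1296 + 0.7·√961 = 0.1·23 + 0.2·36 + 0.7·31 = 31.2
CE = (31.2)² = 973.44
Risk premium = EV − CE = 984.8 − 973.44 = 11.36

$11.36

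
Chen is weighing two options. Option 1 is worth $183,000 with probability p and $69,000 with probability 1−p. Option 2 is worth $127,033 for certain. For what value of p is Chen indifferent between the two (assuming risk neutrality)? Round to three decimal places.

p·183000 + (1−p)·69000 = 127033
114000p + 69000 = 127033
p = (127033 − 69000) / 114000

p = 0.509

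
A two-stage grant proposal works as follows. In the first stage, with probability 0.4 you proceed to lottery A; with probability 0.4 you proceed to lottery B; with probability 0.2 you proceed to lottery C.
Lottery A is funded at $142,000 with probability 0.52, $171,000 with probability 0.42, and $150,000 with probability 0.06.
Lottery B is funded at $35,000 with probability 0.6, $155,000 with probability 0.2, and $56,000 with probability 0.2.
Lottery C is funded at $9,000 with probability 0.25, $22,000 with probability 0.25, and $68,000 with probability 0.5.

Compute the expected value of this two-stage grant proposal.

$95,494

EV(A) = 0.52 × 142000 + 0.42 × 171000 + 0.06 × 150000 = 73840 + 71820 + 9000 = 154660
EV(B) = 0.6 × 35000 + 0.2 × 155000 + 0.2 × 56000 = 21000 + 31000 + 11200 = 63200
EV(C) = 0.25 × 9000 + 0.25 × 22000 + 0.5 × 68000 = 2250 + 5500 + 34000 = 41750
Overall = 0.4 × 154660 + 0.4 × 63200 + 0.2 × 41750 = 61864 + 25280 + 8350 = 95494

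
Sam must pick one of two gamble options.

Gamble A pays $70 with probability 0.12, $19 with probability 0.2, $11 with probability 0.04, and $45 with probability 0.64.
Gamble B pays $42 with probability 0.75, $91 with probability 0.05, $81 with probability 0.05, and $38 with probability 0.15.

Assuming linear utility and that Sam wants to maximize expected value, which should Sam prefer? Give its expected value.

Gamble B ($45.80)

Gamble A = 0.12 × 70 + 0.2 × 19 + 0.04 × 11 + 0.64 × 45 = 8.4 + 3.8 + 0.44 + 28.8 = 41.44
Gamble B = 0.75 × 42 + 0.05 × 91 + 0.05 × 81 + 0.15 × 38 = 31.5 + 4.55 + 4.05 + 5.7 = 45.8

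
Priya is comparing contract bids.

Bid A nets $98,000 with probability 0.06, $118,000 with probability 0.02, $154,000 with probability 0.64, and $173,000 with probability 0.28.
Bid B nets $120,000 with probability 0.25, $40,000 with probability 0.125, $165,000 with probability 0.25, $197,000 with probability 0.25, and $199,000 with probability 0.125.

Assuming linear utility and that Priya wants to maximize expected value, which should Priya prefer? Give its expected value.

Bid A ($155,240)

Bid A = 0.06 × 98000 + 0.02 × 118000 + 0.64 × 154000 + 0.28 × 173000 = 5880 + 2360 + 98560 + 48440 = 155240
Bid B = 0.25 × 120000 + 0.125 × 40000 + 0.25 × 165000 + 0.25 × 197000 + 0.125 × 199000 = 30000 + 5000 + 41250 + 49250 + 24875 = 150375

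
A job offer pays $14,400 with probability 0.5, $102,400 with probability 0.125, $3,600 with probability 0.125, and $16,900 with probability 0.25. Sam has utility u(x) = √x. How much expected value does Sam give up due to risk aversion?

E[u] = 0.5·√14400 + 0.125·√102400 + 0.125·√3600 + 0.25·√16900 = 0.5·120 + 0.125·320 + 0.125·60 + 0.25·130 = 140
CE = (140)² = 19600
Risk premium = EV − CE = 24675 − 19600 = 5075

$5,075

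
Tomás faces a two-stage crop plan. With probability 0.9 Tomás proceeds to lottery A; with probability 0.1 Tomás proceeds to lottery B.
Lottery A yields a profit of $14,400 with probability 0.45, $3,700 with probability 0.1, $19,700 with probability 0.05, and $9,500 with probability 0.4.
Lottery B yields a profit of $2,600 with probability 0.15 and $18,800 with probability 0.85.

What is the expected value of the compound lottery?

$12,108.50

EV(A) = 0.45 × 14400 + 0.1 × 3700 + 0.05 × 19700 + 0.4 × 9500 = 6480 + 370 + 985 + 3800 = 11635
EV(B) = 0.15 × 2600 + 0.85 × 18800 = 390 + 15980 = 16370
Overall = 0.9 × 11635 + 0.1 × 16370 = 10471.5 + 1637 = 12108.5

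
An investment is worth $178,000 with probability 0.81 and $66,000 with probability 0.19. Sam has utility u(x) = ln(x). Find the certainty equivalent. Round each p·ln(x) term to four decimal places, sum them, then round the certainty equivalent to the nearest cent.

$147,413.97

E[u] = 0.81·ln(178000) + 0.19·ln(66000) = 9.7925 + 2.1085 = 11.9010
CE = e^11.9010 ≈ 147413.97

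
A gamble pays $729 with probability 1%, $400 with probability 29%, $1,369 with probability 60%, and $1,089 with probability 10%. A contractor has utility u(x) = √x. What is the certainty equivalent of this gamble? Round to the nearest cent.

E[u] = 0.01·√729 + 0.29·√400 + 0.6·√1369 + 0.1·√1089 = 0.01·27 + 0.29·20 + 0.6·37 + 0.1·33 = 31.57
CE = (31.57)² = 996.6649

$996.66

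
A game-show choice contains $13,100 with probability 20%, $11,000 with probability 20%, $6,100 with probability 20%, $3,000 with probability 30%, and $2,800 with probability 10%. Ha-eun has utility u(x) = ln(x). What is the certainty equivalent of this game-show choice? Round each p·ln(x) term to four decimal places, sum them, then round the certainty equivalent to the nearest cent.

$5,978.95

E[u] = 0.2·ln(13100) + 0.2·ln(11000) + 0.2·ln(6100) + 0.3·ln(3000) + 0.1·ln(2800) = 1.8961 + 1.8611 + 1.7432 + 2.4019 + 0.7937 = 8.6960
CE = e^8.6960 ≈ 5978.95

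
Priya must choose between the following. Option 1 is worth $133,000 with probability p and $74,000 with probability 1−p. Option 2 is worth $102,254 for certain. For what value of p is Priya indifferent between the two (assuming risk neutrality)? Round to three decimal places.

p·133000 + (1−p)·74000 = 102254
59000p + 74000 = 102254
p = (102254 − 74000) / 59000

p = 0.479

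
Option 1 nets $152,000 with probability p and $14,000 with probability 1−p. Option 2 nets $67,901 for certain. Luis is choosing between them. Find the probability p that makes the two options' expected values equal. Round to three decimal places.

p·152000 + (1−p)·14000 = 67901
138000p + 14000 = 67901
p = (67901 − 14000) / 138000

p = 0.391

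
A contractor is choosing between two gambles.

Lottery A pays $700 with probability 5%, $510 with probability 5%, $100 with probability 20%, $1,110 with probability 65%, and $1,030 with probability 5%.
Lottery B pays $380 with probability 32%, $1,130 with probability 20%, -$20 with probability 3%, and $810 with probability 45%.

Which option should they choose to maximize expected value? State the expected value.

Lottery A ($853.50)

Lottery A = 0.05 × 700 + 0.05 × 510 + 0.2 × 100 + 0.65 × 1110 + 0.05 × 1030 = 35 + 25.5 + 20 + 721.5 + 51.5 = 853.5
Lottery B = 0.32 × 380 + 0.2 × 1130 + 0.03 × (-20) + 0.45 × 810 = 121.6 + 226 − 0.6 + 364.5 = 711.5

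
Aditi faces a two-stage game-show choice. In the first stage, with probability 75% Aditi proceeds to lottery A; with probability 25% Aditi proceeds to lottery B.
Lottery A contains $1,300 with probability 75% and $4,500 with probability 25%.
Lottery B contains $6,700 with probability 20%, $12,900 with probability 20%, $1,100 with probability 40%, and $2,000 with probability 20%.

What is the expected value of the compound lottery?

EV(A) = 0.75 × 1300 + 0.25 × 4500 = 975 + 1125 = 2100
EV(B) = 0.2 × 6700 + 0.2 × 12900 + 0.4 × 1100 + 0.2 × 2000 = 1340 + 2580 + 440 + 400 = 4760
Overall = 0.75 × 2100 + 0.25 × 4760 = 1575 + 1190 = 2765

$2,765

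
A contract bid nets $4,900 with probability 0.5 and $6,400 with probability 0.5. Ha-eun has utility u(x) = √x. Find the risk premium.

$25

E[u] = 0.5·√4900 + 0.5·√6400 = 0.5·70 + 0.5·80 = 75
CE = (75)² = 5625
Risk premium = EV − CE = 5650 − 5625 = 25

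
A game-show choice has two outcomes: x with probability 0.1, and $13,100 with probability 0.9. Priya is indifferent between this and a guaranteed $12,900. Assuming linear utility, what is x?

x = $11,100

0.1·x + 0.9·13100 = 12900
0.1·x = 12900 − 11790 = 1110
x = 1110 / 0.1 = 11100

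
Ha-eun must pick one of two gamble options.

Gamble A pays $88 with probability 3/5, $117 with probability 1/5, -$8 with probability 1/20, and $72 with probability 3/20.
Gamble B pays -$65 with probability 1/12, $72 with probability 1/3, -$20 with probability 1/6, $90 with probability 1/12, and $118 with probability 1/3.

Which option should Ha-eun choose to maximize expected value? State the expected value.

Gamble A ($86.60)

Gamble A = 3/5 × 88 + 1/5 × 117 + 1/20 × (-8) + 3/20 × 72 = 52.8 + 23.4 − 0.4 + 10.8 = 86.6
Gamble B = 1/12 × (-65) + 1/3 × 72 + 1/6 × (-20) + 1/12 × 90 + 1/3 × 118 = -5.4167 + 24 − 3.3333 + 7.5 + 39.3333 = 62.0833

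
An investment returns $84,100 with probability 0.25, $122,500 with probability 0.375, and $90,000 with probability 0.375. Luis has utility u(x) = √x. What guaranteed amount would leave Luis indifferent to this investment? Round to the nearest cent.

E[u] = 0.25·√84100 + 0.375·√122500 + 0.375·√90000 = 0.25·290 + 0.375·350 + 0.375·300 = 316.25
CE = (316.25)² = 100014.0625

$100,014.06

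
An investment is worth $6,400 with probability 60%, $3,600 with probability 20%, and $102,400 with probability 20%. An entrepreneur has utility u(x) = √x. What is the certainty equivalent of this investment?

$15,376

E[u] = 0.6·√6400 + 0.2·√3600 + 0.2·√102400 = 0.6·80 + 0.2·60 + 0.2·320 = 124
CE = (124)² = 15376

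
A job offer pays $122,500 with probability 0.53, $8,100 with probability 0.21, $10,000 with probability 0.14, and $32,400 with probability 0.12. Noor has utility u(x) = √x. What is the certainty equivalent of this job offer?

E[u] = 0.53·√122500 + 0.21·√8100 + 0.14·√10000 + 0.12·√32400 = 0.53·350 + 0.21·90 + 0.14·100 + 0.12·180 = 240
CE = (240)² = 57600

$57,600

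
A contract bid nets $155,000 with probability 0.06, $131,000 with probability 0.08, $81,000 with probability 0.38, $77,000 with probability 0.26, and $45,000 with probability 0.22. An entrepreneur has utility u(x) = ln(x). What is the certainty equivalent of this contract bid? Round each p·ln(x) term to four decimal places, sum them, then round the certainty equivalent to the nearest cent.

$75,894.54

E[u] = 0.06·ln(155000) + 0.08·ln(131000) + 0.38·ln(81000) + 0.26·ln(77000) + 0.22·ln(45000) = 0.7171 + 0.9426 + 4.2948 + 2.9254 + 2.3572 = 11.2371
CE = e^11.2371 ≈ 75894.54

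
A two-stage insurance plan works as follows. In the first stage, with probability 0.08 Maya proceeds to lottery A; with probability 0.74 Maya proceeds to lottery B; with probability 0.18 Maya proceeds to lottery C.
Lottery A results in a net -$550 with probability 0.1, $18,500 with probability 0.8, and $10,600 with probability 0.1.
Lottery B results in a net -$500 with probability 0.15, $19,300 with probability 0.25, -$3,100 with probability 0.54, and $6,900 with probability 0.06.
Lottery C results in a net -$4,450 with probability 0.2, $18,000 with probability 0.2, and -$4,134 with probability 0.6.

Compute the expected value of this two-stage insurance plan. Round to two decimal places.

$3,888.33

EV(A) = 0.1 × (-550) + 0.8 × 18500 + 0.1 × 10600 = -55 + 14800 + 1060 = 15805
EV(B) = 0.15 × (-500) + 0.25 × 19300 + 0.54 × (-3100) + 0.06 × 6900 = -75 + 4825 − 1674 + 414 = 3490
EV(C) = 0.2 × (-4450) + 0.2 × 18000 + 0.6 × (-4134) = -890 + 3600 − 2480.4 = 229.6
Overall = 0.08 × 15805 + 0.74 × 3490 + 0.18 × 229.6 = 1264.4 + 2582.6 + 41.328 = 3888.328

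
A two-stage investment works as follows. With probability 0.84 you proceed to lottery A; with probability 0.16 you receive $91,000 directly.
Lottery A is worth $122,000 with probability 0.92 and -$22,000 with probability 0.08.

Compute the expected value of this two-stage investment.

EV(A) = 0.92 × 122000 + 0.08 × (-22000) = 112240 − 1760 = 110480
Branch B: 91000 (certain)
Overall = 0.84 × 110480 + 0.16 × 91000 = 92803.2 + 14560 = 107363.2

$107,363.20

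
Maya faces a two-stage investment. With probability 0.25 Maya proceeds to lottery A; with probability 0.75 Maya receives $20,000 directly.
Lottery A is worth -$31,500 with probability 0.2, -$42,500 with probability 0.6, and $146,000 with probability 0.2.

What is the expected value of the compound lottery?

EV(A) = 0.2 × (-31500) + 0.6 × (-42500) + 0.2 × 146000 = -6300 − 25500 + 29200 = -2600
Branch B: 20000 (certain)
Overall = 0.25 × (-2600) + 0.75 × 20000 = -650 + 15000 = 14350

$14,350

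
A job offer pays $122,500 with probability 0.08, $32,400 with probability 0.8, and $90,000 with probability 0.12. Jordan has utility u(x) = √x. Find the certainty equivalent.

E[u] = 0.08·√122500 + 0.8·√32400 + 0.12·√90000 = 0.08·350 + 0.8·180 + 0.12·300 = 208
CE = (208)² = 43264

$43,264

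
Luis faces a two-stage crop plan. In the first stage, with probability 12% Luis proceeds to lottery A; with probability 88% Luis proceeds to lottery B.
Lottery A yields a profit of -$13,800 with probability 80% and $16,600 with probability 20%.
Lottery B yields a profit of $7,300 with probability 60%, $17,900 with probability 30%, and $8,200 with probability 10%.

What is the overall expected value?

EV(A) = 0.8 × (-13800) + 0.2 × 16600 = -11040 + 3320 = -7720
EV(B) = 0.6 × 7300 + 0.3 × 17900 + 0.1 × 8200 = 4380 + 5370 + 820 = 10570
Overall = 0.12 × (-7720) + 0.88 × 10570 = -926.4 + 9301.6 = 8375.2

$8,375.20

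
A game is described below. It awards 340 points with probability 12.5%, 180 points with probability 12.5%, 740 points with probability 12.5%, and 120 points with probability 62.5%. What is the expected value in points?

EV = 0.125 × 340 + 0.125 × 180 + 0.125 × 740 + 0.625 × 120 = 42.5 + 22.5 + 92.5 + 75 = 232.5

232.5 points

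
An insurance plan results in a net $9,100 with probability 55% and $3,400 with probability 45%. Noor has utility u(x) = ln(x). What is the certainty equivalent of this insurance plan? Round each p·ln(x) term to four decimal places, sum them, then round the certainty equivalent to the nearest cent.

$5,843.00

E[u] = 0.55·ln(9100) + 0.45·ln(3400) = 5.0138 + 3.6592 = 8.6730
CE = e^8.6730 ≈ 5843.00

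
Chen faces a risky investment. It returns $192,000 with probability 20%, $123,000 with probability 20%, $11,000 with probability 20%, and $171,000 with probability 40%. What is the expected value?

EV = 0.2 × 192000 + 0.2 × 123000 + 0.2 × 11000 + 0.4 × 171000 = 38400 + 24600 + 2200 + 68400 = 133600

$133,600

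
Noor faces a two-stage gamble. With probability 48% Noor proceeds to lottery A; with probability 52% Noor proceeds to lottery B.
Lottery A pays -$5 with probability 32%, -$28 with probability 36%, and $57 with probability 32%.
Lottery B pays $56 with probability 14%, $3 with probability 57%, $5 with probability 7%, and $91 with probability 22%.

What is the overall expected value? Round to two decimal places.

$18.71

EV(A) = 0.32 × (-5) + 0.36 × (-28) + 0.32 × 57 = -1.6 − 10.08 + 18.24 = 6.56
EV(B) = 0.14 × 56 + 0.57 × 3 + 0.07 × 5 + 0.22 × 91 = 7.84 + 1.71 + 0.35 + 20.02 = 29.92
Overall = 0.48 × 6.56 + 0.52 × 29.92 = 3.1488 + 15.5584 = 18.7072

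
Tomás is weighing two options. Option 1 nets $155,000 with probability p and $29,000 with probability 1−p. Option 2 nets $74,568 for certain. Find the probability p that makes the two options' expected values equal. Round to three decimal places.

p·155000 + (1−p)·29000 = 74568
126000p + 29000 = 74568
p = (74568 − 29000) / 126000

p = 0.362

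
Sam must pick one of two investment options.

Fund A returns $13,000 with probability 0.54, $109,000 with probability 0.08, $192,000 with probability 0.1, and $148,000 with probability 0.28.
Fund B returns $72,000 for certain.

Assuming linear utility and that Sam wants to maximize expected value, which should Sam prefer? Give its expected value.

Fund A = 0.54 × 13000 + 0.08 × 109000 + 0.1 × 192000 + 0.28 × 148000 = 7020 + 8720 + 19200 + 41440 = 76380
Fund B: 72000 (certain)

Fund A ($76,380)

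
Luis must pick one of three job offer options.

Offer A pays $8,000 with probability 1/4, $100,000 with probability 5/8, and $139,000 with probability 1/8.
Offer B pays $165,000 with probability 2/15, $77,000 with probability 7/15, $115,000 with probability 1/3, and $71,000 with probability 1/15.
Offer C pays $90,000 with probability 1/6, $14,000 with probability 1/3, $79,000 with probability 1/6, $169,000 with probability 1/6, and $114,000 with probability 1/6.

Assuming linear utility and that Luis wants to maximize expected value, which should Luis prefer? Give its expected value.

Offer B ($101,000)

Offer A = 1/4 × 8000 + 5/8 × 100000 + 1/8 × 139000 = 2000 + 62500 + 17375 = 81875
Offer B = 2/15 × 165000 + 7/15 × 77000 + 1/3 × 115000 + 1/15 × 71000 = 22000 + 35933.3333 + 38333.3333 + 4733.3333 = 101000
Offer C = 1/6 × 90000 + 1/3 × 14000 + 1/6 × 79000 + 1/6 × 169000 + 1/6 × 114000 = 15000 + 4666.6667 + 13166.6667 + 28166.6667 + 19000 = 80000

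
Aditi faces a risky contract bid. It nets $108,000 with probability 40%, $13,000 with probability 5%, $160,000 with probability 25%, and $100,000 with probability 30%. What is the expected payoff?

$113,850

EV = 0.4 × 108000 + 0.05 × 13000 + 0.25 × 160000 + 0.3 × 100000 = 43200 + 650 + 40000 + 30000 = 113850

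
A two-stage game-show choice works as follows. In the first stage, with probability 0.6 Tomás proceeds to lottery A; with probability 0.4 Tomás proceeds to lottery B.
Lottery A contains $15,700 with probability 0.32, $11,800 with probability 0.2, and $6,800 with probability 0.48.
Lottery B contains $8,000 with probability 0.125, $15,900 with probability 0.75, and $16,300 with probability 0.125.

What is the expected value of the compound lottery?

EV(A) = 0.32 × 15700 + 0.2 × 11800 + 0.48 × 6800 = 5024 + 2360 + 3264 = 10648
EV(B) = 0.125 × 8000 + 0.75 × 15900 + 0.125 × 16300 = 1000 + 11925 + 2037.5 = 14962.5
Overall = 0.6 × 10648 + 0.4 × 14962.5 = 6388.8 + 5985 = 12373.8

$12,373.80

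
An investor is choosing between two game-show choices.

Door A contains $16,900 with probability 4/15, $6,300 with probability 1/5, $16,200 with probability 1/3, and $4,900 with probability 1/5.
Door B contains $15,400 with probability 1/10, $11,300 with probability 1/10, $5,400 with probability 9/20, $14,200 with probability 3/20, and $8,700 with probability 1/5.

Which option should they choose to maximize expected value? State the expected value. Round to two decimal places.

Door A ($12,146.67)

Door A = 4/15 × 16900 + 1/5 × 6300 + 1/3 × 16200 + 1/5 × 4900 = 4506.6667 + 1260 + 5400 + 980 = 12146.6667
Door B = 1/10 × 15400 + 1/10 × 11300 + 9/20 × 5400 + 3/20 × 14200 + 1/5 × 8700 = 1540 + 1130 + 2430 + 2130 + 1740 = 8970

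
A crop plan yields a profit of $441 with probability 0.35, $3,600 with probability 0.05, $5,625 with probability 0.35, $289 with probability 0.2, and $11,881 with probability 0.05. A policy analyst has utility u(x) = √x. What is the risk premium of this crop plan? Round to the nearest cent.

$889.25

E[u] = 0.35·√441 + 0.05·√3600 + 0.35·√5625 + 0.2·√289 + 0.05·√11881 = 0.35·21 + 0.05·60 + 0.35·75 + 0.2·17 + 0.05·109 = 45.45
CE = (45.45)² = 2065.7025
Risk premium = EV − CE = 2954.95 − 2065.7025 = 889.2475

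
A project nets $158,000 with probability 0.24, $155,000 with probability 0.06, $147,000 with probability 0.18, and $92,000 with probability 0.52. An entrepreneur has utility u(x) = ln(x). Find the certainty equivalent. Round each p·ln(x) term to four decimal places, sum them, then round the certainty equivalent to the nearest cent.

$117,606.55

E[u] = 0.24·ln(158000) + 0.06·ln(155000) + 0.18·ln(147000) + 0.52·ln(92000) = 2.8729 + 0.7171 + 2.1417 + 5.9434 = 11.6751
CE = e^11.6751 ≈ 117606.55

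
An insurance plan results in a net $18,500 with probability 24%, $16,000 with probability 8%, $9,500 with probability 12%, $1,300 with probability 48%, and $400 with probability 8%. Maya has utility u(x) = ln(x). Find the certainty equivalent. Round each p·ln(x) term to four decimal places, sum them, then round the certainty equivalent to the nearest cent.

E[u] = 0.24·ln(18500) + 0.08·ln(16000) + 0.12·ln(9500) + 0.48·ln(1300) + 0.08·ln(400) = 2.3581 + 0.7744 + 1.0991 + 3.4417 + 0.4793 = 8.1526
CE = e^8.1526 ≈ 3472.40

$3,472.40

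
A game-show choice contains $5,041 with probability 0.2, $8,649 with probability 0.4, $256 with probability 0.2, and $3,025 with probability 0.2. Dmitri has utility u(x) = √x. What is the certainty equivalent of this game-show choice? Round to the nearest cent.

E[u] = 0.2·√5041 + 0.4·√8649 + 0.2·√256 + 0.2·√3025 = 0.2·71 + 0.4·93 + 0.2·16 + 0.2·55 = 65.6
CE = (65.6)² = 4303.36

$4,303.36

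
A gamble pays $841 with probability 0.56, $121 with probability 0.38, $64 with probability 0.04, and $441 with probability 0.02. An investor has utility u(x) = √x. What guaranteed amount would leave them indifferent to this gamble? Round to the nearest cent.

$447.75

E[u] = 0.56·√841 + 0.38·√121 + 0.04·√64 + 0.02·√441 = 0.56·29 + 0.38·11 + 0.04·8 + 0.02·21 = 21.16
CE = (21.16)² = 447.7456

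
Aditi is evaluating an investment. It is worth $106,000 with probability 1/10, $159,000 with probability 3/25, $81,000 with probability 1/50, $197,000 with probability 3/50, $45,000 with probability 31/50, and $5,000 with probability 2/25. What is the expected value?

EV = 1/10 × 106000 + 3/25 × 159000 + 1/50 × 81000 + 3/50 × 197000 + 31/50 × 45000 + 2/25 × 5000 = 10600 + 19080 + 1620 + 11820 + 27900 + 400 = 71420

$71,420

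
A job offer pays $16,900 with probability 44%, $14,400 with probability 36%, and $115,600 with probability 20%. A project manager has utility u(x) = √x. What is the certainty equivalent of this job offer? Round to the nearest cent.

E[u] = 0.44·√16900 + 0.36·√14400 + 0.2·√115600 = 0.44·130 + 0.36·120 + 0.2·340 = 168.4
CE = (168.4)² = 28358.56

$28,358.56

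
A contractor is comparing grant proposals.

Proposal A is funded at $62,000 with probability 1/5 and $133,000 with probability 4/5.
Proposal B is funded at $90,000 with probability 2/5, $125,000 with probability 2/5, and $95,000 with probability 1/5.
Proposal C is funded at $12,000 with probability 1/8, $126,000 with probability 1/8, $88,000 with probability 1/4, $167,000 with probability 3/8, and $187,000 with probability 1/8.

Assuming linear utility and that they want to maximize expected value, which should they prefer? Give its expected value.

Proposal C ($125,250)

Proposal A = 1/5 × 62000 + 4/5 × 133000 = 12400 + 106400 = 118800
Proposal B = 2/5 × 90000 + 2/5 × 125000 + 1/5 × 95000 = 36000 + 50000 + 19000 = 105000
Proposal C = 1/8 × 12000 + 1/8 × 126000 + 1/4 × 88000 + 3/8 × 167000 + 1/8 × 187000 = 1500 + 15750 + 22000 + 62625 + 23375 = 125250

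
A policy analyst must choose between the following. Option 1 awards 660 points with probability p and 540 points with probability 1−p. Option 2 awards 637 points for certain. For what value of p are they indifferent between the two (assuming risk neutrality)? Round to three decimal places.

p·660 + (1−p)·540 = 637
120p + 540 = 637
p = (637 − 540) / 120

p = 0.808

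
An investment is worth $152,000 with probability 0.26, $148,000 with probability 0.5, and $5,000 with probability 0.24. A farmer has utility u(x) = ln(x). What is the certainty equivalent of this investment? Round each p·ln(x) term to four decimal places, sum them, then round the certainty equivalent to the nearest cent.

E[u] = 0.26·ln(152000) + 0.5·ln(148000) + 0.24·ln(5000) = 3.1022 + 5.9525 + 2.0441 = 11.0988
CE = e^11.0988 ≈ 66091.80

$66,091.80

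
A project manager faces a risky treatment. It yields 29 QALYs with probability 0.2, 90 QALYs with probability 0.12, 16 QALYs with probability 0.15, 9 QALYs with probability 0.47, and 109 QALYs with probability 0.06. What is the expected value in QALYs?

EV = 0.2 × 29 + 0.12 × 90 + 0.15 × 16 + 0.47 × 9 + 0.06 × 109 = 5.8 + 10.8 + 2.4 + 4.23 + 6.54 = 29.77

29.77 QALYs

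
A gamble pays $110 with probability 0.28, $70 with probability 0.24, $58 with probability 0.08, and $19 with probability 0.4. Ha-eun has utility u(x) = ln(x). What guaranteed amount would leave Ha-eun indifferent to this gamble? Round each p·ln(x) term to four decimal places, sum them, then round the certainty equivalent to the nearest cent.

E[u] = 0.28·ln(110) + 0.24·ln(70) + 0.08·ln(58) + 0.4·ln(19) = 1.3161 + 1.0196 + 0.3248 + 1.1778 = 3.8383
CE = e^3.8383 ≈ 46.45

$46.45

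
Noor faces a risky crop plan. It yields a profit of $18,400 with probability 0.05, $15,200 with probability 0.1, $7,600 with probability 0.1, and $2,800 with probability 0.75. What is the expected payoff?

$5,300

EV = 0.05 × 18400 + 0.1 × 15200 + 0.1 × 7600 + 0.75 × 2800 = 920 + 1520 + 760 + 2100 = 5300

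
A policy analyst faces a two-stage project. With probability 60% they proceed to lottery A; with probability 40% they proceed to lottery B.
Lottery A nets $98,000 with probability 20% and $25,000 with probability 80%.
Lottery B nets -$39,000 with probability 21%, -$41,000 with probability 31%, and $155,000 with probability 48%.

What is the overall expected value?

EV(A) = 0.2 × 98000 + 0.8 × 25000 = 19600 + 20000 = 39600
EV(B) = 0.21 × (-39000) + 0.31 × (-41000) + 0.48 × 155000 = -8190 − 12710 + 74400 = 53500
Overall = 0.6 × 39600 + 0.4 × 53500 = 23760 + 21400 = 45160

$45,160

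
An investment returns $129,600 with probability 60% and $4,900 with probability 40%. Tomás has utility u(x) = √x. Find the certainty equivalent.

E[u] = 0.6·√129600 + 0.4·√4900 = 0.6·360 + 0.4·70 = 244
CE = (244)² = 59536

$59,536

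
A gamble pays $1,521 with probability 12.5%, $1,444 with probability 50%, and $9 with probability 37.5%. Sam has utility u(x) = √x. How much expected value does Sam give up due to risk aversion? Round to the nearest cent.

E[u] = 0.125·√1521 + 0.5·√1444 + 0.375·√9 = 0.125·39 + 0.5·38 + 0.375·3 = 25
CE = (25)² = 625
Risk premium = EV − CE = 915.5 − 625 = 290.5

$290.50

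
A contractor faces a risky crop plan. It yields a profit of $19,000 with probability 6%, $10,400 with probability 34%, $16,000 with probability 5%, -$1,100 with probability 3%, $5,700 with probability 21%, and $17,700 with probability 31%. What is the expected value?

$12,127

EV = 0.06 × 19000 + 0.34 × 10400 + 0.05 × 16000 + 0.03 × (-1100) + 0.21 × 5700 + 0.31 × 17700 = 1140 + 3536 + 800 − 33 + 1197 + 5487 = 12127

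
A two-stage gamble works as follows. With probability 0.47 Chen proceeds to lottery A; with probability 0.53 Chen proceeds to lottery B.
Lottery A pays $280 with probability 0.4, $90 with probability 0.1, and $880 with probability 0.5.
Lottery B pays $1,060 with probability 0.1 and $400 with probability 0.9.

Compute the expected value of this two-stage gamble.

EV(A) = 0.4 × 280 + 0.1 × 90 + 0.5 × 880 = 112 + 9 + 440 = 561
EV(B) = 0.1 × 1060 + 0.9 × 400 = 106 + 360 = 466
Overall = 0.47 × 561 + 0.53 × 466 = 263.67 + 246.98 = 510.65

$510.65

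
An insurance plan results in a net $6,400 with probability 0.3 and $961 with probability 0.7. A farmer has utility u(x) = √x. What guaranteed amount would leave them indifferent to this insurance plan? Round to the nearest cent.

$2,088.49

E[u] = 0.3·√6400 + 0.7·√961 = 0.3·80 + 0.7·31 = 45.7
CE = (45.7)² = 2088.49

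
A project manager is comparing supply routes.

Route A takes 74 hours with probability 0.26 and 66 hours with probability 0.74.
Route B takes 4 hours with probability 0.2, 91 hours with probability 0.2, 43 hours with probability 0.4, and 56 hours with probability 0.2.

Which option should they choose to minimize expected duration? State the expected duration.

Route B (47.4 hours)

Route A = 0.26 × 74 + 0.74 × 66 = 19.24 + 48.84 = 68.08
Route B = 0.2 × 4 + 0.2 × 91 + 0.4 × 43 + 0.2 × 56 = 0.8 + 18.2 + 17.2 + 11.2 = 47.4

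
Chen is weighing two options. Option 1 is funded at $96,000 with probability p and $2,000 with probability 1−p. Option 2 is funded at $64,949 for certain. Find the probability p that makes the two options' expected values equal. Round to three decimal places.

p = 0.670

p·96000 + (1−p)·2000 = 64949
94000p + 2000 = 64949
p = (64949 − 2000) / 94000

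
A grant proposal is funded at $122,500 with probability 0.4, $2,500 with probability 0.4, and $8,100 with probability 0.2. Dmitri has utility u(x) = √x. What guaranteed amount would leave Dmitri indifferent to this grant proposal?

$31,684

E[u] = 0.4·√122500 + 0.4·√2500 + 0.2·√8100 = 0.4·350 + 0.4·50 + 0.2·90 = 178
CE = (178)² = 31684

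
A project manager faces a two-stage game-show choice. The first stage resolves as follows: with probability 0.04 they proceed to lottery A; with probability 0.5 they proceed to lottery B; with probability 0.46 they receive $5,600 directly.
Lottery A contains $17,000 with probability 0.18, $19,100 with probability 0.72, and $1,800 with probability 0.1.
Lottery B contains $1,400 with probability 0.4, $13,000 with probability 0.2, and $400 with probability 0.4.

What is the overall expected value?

$4,915.68

EV(A) = 0.18 × 17000 + 0.72 × 19100 + 0.1 × 1800 = 3060 + 13752 + 180 = 16992
EV(B) = 0.4 × 1400 + 0.2 × 13000 + 0.4 × 400 = 560 + 2600 + 160 = 3320
Branch C: 5600 (certain)
Overall = 0.04 × 16992 + 0.5 × 3320 + 0.46 × 5600 = 679.68 + 1660 + 2576 = 4915.68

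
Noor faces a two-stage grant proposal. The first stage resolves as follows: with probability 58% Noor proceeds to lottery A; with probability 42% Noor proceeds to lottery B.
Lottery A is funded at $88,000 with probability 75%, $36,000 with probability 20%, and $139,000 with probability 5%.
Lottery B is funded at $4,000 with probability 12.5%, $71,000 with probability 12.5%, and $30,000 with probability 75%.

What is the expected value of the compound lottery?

EV(A) = 0.75 × 88000 + 0.2 × 36000 + 0.05 × 139000 = 66000 + 7200 + 6950 = 80150
EV(B) = 0.125 × 4000 + 0.125 × 71000 + 0.75 × 30000 = 500 + 8875 + 22500 = 31875
Overall = 0.58 × 80150 + 0.42 × 31875 = 46487 + 13387.5 = 59874.5

$59,874.50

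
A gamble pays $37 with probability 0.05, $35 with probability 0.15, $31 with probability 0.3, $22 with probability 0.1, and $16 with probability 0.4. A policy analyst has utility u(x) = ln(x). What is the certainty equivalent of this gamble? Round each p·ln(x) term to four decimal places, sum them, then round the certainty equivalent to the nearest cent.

$23.62

E[u] = 0.05·ln(37) + 0.15·ln(35) + 0.3·ln(31) + 0.1·ln(22) + 0.4·ln(16) = 0.1805 + 0.5333 + 1.0302 + 0.3091 + 1.1090 = 3.1621
CE = e^3.1621 ≈ 23.62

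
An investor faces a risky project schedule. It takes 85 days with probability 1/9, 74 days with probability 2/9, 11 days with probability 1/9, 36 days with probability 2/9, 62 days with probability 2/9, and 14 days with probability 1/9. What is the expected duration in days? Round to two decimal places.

50.44 days

EV = 1/9 × 85 + 2/9 × 74 + 1/9 × 11 + 2/9 × 36 + 2/9 × 62 + 1/9 × 14 = 9.4444 + 16.4444 + 1.2222 + 8 + 13.7778 + 1.5556 = 50.4444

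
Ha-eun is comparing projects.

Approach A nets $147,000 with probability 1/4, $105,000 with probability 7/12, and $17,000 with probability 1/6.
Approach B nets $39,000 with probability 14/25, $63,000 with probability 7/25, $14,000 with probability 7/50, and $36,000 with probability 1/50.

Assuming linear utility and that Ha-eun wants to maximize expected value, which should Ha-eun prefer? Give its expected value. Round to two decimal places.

Approach A = 1/4 × 147000 + 7/12 × 105000 + 1/6 × 17000 = 36750 + 61250 + 2833.3333 = 100833.3333
Approach B = 14/25 × 39000 + 7/25 × 63000 + 7/50 × 14000 + 1/50 × 36000 = 21840 + 17640 + 1960 + 720 = 42160

Approach A ($100,833.33)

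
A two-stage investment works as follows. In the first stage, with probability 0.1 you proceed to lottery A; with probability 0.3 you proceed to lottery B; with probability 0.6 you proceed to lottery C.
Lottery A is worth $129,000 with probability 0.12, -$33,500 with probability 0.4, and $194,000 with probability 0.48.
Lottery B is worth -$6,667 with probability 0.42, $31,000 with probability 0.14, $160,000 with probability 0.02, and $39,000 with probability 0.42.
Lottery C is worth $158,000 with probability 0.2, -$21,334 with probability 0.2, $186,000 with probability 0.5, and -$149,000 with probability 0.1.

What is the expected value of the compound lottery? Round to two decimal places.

EV(A) = 0.12 × 129000 + 0.4 × (-33500) + 0.48 × 194000 = 15480 − 13400 + 93120 = 95200
EV(B) = 0.42 × (-6667) + 0.14 × 31000 + 0.02 × 160000 + 0.42 × 39000 = -2800.14 + 4340 + 3200 + 16380 = 21119.86
EV(C) = 0.2 × 158000 + 0.2 × (-21334) + 0.5 × 186000 + 0.1 × (-149000) = 31600 − 4266.8 + 93000 − 14900 = 105433.2
Overall = 0.1 × 95200 + 0.3 × 21119.86 + 0.6 × 105433.2 = 9520 + 6335.958 + 63259.92 = 79115.878

$79,115.88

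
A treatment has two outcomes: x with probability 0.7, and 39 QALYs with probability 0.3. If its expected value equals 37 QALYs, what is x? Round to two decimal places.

x = 36.14 QALYs

0.7·x + 0.3·39 = 37
0.7·x = 37 − 11.7 = 25.3
x = 25.3 / 0.7 = 36.1429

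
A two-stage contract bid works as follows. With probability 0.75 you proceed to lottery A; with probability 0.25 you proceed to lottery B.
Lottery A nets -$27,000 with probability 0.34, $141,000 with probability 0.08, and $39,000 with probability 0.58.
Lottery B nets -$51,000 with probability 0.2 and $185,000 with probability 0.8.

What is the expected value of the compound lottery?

$52,990

EV(A) = 0.34 × (-27000) + 0.08 × 141000 + 0.58 × 39000 = -9180 + 11280 + 22620 = 24720
EV(B) = 0.2 × (-51000) + 0.8 × 185000 = -10200 + 148000 = 137800
Overall = 0.75 × 24720 + 0.25 × 137800 = 18540 + 34450 = 52990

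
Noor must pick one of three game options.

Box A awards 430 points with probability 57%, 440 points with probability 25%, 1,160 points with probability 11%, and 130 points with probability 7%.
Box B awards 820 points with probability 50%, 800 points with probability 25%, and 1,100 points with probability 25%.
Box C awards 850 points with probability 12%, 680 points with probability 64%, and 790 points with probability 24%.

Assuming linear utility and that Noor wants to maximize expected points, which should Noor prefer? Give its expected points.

Box B (885 points)

Box A = 0.57 × 430 + 0.25 × 440 + 0.11 × 1160 + 0.07 × 130 = 245.1 + 110 + 127.6 + 9.1 = 491.8
Box B = 0.5 × 820 + 0.25 × 800 + 0.25 × 1100 = 410 + 200 + 275 = 885
Box C = 0.12 × 850 + 0.64 × 680 + 0.24 × 790 = 102 + 435.2 + 189.6 = 726.8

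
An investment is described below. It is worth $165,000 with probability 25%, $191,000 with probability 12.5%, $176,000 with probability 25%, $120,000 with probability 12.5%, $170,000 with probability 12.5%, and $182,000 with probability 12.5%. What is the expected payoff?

$168,125

EV = 0.25 × 165000 + 0.125 × 191000 + 0.25 × 176000 + 0.125 × 120000 + 0.125 × 170000 + 0.125 × 182000 = 41250 + 23875 + 44000 + 15000 + 21250 + 22750 = 168125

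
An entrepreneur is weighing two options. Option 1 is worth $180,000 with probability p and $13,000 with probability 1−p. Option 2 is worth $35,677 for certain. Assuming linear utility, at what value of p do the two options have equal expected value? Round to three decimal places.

p = 0.136

p·180000 + (1−p)·13000 = 35677
167000p + 13000 = 35677
p = (35677 − 13000) / 167000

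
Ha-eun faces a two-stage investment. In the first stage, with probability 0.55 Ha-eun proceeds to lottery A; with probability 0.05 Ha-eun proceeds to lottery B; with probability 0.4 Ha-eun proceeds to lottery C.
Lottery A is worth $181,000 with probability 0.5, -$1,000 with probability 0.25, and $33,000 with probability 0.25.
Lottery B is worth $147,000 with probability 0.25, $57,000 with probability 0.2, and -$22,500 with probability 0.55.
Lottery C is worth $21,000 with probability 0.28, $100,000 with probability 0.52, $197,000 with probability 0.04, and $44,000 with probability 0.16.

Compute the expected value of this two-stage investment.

$85,083.75

EV(A) = 0.5 × 181000 + 0.25 × (-1000) + 0.25 × 33000 = 90500 − 250 + 8250 = 98500
EV(B) = 0.25 × 147000 + 0.2 × 57000 + 0.55 × (-22500) = 36750 + 11400 − 12375 = 35775
EV(C) = 0.28 × 21000 + 0.52 × 100000 + 0.04 × 197000 + 0.16 × 44000 = 5880 + 52000 + 7880 + 7040 = 72800
Overall = 0.55 × 98500 + 0.05 × 35775 + 0.4 × 72800 = 54175 + 1788.75 + 29120 = 85083.75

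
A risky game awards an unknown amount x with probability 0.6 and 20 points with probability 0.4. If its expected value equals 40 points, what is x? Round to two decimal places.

x = 53.33 points

0.6·x + 0.4·20 = 40
0.6·x = 40 − 8 = 32
x = 32 / 0.6 = 53.3333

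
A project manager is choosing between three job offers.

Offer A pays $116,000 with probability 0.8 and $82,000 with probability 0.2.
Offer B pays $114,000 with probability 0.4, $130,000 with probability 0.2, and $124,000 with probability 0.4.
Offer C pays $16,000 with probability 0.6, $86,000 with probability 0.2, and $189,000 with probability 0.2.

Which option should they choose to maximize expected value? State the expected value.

Offer A = 0.8 × 116000 + 0.2 × 82000 = 92800 + 16400 = 109200
Offer B = 0.4 × 114000 + 0.2 × 130000 + 0.4 × 124000 = 45600 + 26000 + 49600 = 121200
Offer C = 0.6 × 16000 + 0.2 × 86000 + 0.2 × 189000 = 9600 + 17200 + 37800 = 64600

Offer B ($121,200)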